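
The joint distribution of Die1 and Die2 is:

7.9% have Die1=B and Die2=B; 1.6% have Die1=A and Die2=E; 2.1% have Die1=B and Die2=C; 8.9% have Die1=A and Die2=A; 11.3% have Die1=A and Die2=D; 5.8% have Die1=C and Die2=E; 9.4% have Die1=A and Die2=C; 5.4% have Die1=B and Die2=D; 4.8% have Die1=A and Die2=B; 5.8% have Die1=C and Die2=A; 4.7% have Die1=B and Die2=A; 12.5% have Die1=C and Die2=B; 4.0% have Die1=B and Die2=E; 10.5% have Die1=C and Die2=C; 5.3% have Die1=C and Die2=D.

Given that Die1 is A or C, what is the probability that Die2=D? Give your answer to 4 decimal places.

0.2187

P(Die1=A) = 0.089 + 0.048 + 0.094 + 0.113 + 0.016 = 0.360.
P(Die1=C) = 0.058 + 0.125 + 0.105 + 0.053 + 0.058 = 0.399.
P(Die1 ∈ {A, C}) = 0.360 + 0.399 = 0.759; P(Die2=D, Die1 ∈ {A, C}) = 0.113 + 0.053 = 0.166.
P(Die2=D | Die1 ∈ {A, C}) = 0.166/0.759 = 0.2187.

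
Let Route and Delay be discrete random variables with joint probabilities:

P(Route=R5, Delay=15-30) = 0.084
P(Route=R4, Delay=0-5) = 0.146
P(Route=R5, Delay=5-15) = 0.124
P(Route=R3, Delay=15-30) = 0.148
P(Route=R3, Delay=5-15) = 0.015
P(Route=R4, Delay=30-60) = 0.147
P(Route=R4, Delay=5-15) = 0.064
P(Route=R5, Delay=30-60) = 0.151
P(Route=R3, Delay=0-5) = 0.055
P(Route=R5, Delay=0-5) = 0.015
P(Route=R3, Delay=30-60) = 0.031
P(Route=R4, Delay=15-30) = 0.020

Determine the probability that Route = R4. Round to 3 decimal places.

P(Route=R4) = 0.146 + 0.064 + 0.020 + 0.147 = 0.377.

0.377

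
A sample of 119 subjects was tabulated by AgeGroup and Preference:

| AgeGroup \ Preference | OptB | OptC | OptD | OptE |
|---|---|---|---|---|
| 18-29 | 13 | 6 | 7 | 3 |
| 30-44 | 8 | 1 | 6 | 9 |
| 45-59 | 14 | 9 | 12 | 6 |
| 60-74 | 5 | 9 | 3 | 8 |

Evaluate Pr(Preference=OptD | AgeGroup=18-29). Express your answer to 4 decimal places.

Total with AgeGroup=18-29: 13 + 6 + 7 + 3 = 29.
P(Preference=OptD | AgeGroup=18-29) = 7/29 = 0.2414.

0.2414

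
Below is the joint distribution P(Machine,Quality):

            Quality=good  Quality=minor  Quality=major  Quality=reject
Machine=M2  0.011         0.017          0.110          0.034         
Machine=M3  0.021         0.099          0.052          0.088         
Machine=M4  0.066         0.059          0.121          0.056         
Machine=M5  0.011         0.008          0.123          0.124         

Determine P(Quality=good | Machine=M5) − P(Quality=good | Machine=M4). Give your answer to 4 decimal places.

-0.1772

P(Machine=M5) = 0.011 + 0.008 + 0.123 + 0.124 = 0.266; P(Quality=good | Machine=M5) = 0.011/0.266 = 0.04135.
P(Machine=M4) = 0.066 + 0.059 + 0.121 + 0.056 = 0.302; P(Quality=good | Machine=M4) = 0.066/0.302 = 0.21854.
Difference = -0.1772.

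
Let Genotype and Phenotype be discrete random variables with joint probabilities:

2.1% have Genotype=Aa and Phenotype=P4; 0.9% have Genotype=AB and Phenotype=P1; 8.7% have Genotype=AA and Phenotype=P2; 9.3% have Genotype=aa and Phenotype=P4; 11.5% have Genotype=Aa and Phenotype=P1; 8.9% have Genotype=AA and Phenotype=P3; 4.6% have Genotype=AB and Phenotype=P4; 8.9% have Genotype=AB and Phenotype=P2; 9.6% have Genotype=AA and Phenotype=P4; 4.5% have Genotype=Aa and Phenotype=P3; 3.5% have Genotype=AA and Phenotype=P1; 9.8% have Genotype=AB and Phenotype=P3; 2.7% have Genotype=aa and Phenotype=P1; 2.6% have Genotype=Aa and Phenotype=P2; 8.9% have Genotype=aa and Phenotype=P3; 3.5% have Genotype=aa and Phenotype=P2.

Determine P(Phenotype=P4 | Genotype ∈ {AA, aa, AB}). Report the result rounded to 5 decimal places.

0.29634

P(Genotype=AA) = 0.035 + 0.087 + 0.089 + 0.096 = 0.307.
P(Genotype=aa) = 0.027 + 0.035 + 0.089 + 0.093 = 0.244.
P(Genotype=AB) = 0.009 + 0.089 + 0.098 + 0.046 = 0.242.
P(Genotype ∈ {AA, aa, AB}) = 0.307 + 0.244 + 0.242 = 0.793; P(Phenotype=P4, Genotype ∈ {AA, aa, AB}) = 0.096 + 0.093 + 0.046 = 0.235.
P(Phenotype=P4 | Genotype ∈ {AA, aa, AB}) = 0.235/0.793 = 0.29634.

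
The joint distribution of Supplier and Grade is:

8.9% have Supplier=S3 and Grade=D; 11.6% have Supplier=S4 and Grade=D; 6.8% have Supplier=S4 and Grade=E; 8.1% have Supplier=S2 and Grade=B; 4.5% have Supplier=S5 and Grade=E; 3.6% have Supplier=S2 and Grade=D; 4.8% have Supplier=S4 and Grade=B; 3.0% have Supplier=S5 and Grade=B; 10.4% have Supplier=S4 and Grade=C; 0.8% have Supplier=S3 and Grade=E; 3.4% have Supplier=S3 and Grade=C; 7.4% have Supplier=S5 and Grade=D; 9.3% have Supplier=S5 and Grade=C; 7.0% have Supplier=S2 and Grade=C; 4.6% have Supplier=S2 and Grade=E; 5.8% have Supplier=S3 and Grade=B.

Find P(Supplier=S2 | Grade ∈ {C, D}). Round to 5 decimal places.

P(Grade=C) = 0.070 + 0.034 + 0.104 + 0.093 = 0.301.
P(Grade=D) = 0.036 + 0.089 + 0.116 + 0.074 = 0.315.
P(Grade ∈ {C, D}) = 0.301 + 0.315 = 0.616; P(Supplier=S2, Grade ∈ {C, D}) = 0.070 + 0.036 = 0.106.
P(Supplier=S2 | Grade ∈ {C, D}) = 0.106/0.616 = 0.17208.

0.17208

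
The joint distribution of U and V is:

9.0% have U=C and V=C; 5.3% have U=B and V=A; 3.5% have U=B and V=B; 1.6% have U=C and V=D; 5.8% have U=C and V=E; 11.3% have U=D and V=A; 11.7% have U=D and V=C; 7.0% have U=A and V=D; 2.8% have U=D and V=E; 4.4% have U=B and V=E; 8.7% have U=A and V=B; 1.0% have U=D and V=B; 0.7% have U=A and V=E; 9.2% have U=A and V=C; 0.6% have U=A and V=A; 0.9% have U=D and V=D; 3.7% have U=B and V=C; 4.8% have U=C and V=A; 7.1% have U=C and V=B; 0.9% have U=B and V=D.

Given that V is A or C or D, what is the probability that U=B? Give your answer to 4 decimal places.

P(V=A) = 0.006 + 0.053 + 0.048 + 0.113 = 0.220.
P(V=C) = 0.092 + 0.037 + 0.090 + 0.117 = 0.336.
P(V=D) = 0.070 + 0.009 + 0.016 + 0.009 = 0.104.
P(V ∈ {A, C, D}) = 0.220 + 0.336 + 0.104 = 0.660; P(U=B, V ∈ {A, C, D}) = 0.053 + 0.037 + 0.009 = 0.099.
P(U=B | V ∈ {A, C, D}) = 0.099/0.660 = 0.1500.

0.1500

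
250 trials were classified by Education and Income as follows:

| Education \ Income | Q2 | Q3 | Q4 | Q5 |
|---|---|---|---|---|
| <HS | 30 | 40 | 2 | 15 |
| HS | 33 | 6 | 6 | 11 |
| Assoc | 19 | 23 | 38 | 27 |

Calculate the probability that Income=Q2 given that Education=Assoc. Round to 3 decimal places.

Total with Education=Assoc: 19 + 23 + 38 + 27 = 107.
P(Income=Q2 | Education=Assoc) = 19/107 = 0.178.

0.178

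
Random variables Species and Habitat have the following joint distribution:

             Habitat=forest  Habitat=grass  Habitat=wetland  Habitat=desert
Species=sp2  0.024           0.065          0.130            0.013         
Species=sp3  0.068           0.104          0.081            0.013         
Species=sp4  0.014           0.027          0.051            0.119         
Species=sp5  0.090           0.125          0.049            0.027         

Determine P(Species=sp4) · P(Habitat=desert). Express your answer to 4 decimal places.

P(Species=sp4) = 0.014 + 0.027 + 0.051 + 0.119 = 0.211.
P(Habitat=desert) = 0.013 + 0.013 + 0.119 + 0.027 = 0.172.
Product: 0.211 × 0.172 = 0.0363.

0.0363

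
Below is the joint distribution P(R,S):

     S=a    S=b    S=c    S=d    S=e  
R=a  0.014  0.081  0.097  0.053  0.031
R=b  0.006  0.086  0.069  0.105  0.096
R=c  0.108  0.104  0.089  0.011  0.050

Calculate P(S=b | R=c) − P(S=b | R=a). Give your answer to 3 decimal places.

P(R=c) = 0.108 + 0.104 + 0.089 + 0.011 + 0.050 = 0.362; P(S=b | R=c) = 0.104/0.362 = 0.2873.
P(R=a) = 0.014 + 0.081 + 0.097 + 0.053 + 0.031 = 0.276; P(S=b | R=a) = 0.081/0.276 = 0.2935.
Difference = -0.006.

-0.006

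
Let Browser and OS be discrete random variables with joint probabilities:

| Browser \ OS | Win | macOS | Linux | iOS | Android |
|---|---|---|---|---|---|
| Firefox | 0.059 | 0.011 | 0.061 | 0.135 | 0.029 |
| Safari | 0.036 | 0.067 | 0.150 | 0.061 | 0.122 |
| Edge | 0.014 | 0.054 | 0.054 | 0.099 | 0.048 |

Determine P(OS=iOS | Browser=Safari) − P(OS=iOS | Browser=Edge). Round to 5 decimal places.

P(Browser=Safari) = 0.036 + 0.067 + 0.150 + 0.061 + 0.122 = 0.436; P(OS=iOS | Browser=Safari) = 0.061/0.436 = 0.139908.
P(Browser=Edge) = 0.014 + 0.054 + 0.054 + 0.099 + 0.048 = 0.269; P(OS=iOS | Browser=Edge) = 0.099/0.269 = 0.368030.
Difference = -0.22812.

-0.22812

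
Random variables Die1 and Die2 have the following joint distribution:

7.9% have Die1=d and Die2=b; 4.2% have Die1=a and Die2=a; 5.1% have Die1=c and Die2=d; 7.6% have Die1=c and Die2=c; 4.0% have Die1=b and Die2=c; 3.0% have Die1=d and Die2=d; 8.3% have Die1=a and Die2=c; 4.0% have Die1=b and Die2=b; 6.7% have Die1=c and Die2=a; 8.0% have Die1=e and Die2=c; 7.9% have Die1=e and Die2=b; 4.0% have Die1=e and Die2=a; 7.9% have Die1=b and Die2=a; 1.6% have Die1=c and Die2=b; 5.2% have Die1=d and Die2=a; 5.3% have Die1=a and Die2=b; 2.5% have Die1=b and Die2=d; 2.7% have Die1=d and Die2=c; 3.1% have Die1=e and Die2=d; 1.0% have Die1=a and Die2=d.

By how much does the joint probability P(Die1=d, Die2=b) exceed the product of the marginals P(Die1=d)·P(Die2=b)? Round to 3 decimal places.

P(Die1=d) = 0.052 + 0.079 + 0.027 + 0.030 = 0.188.
P(Die2=b) = 0.053 + 0.040 + 0.016 + 0.079 + 0.079 = 0.267.
P(Die1=d, Die2=b) − P(Die1=d)P(Die2=b) = 0.079 − 0.188×0.267 = 0.029.

0.029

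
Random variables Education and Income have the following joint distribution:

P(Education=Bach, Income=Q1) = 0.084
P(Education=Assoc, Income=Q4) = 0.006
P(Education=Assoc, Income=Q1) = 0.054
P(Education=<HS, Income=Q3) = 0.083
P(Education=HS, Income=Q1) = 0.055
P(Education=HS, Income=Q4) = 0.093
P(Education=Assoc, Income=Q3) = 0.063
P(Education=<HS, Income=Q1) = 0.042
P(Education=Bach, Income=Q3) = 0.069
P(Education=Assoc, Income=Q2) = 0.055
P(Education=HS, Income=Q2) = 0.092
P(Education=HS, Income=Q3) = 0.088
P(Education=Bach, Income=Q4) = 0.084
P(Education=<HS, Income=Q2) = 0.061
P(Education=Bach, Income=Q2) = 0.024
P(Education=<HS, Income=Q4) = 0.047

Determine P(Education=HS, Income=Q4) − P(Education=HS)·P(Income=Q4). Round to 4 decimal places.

P(Education=HS) = 0.055 + 0.092 + 0.088 + 0.093 = 0.328.
P(Income=Q4) = 0.047 + 0.093 + 0.006 + 0.084 = 0.230.
P(Education=HS, Income=Q4) − P(Education=HS)P(Income=Q4) = 0.093 − 0.328×0.230 = 0.0176.

0.0176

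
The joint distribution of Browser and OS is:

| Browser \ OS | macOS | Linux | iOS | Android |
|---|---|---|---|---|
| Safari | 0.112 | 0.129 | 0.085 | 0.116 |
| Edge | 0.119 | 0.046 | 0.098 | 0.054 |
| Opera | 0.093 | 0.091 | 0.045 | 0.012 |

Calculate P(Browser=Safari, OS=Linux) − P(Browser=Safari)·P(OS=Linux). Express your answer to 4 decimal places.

P(Browser=Safari) = 0.112 + 0.129 + 0.085 + 0.116 = 0.442.
P(OS=Linux) = 0.129 + 0.046 + 0.091 = 0.266.
P(Browser=Safari, OS=Linux) − P(Browser=Safari)P(OS=Linux) = 0.129 − 0.442×0.266 = 0.0114.

0.0114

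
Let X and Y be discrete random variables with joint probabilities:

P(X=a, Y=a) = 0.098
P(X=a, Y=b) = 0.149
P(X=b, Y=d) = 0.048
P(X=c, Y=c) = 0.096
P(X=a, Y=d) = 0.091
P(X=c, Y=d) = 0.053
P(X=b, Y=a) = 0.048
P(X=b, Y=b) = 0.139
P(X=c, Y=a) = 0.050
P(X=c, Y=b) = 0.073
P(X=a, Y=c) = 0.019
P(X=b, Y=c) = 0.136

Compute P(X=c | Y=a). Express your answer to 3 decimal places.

0.255

P(Y=a) = 0.098 + 0.048 + 0.050 = 0.196.
P(X=c | Y=a) = 0.050/0.196 = 0.255.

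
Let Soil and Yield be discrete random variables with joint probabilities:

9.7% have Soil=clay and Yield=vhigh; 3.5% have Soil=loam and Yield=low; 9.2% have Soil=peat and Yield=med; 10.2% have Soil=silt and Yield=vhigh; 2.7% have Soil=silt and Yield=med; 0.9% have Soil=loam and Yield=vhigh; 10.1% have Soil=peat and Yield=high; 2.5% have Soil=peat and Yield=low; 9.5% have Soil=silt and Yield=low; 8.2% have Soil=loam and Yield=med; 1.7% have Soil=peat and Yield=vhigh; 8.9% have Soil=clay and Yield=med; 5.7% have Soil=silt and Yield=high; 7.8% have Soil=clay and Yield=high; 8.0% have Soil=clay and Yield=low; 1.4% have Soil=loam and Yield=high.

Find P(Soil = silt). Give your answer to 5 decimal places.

P(Soil=silt) = 0.095 + 0.027 + 0.057 + 0.102 = 0.281.

0.28100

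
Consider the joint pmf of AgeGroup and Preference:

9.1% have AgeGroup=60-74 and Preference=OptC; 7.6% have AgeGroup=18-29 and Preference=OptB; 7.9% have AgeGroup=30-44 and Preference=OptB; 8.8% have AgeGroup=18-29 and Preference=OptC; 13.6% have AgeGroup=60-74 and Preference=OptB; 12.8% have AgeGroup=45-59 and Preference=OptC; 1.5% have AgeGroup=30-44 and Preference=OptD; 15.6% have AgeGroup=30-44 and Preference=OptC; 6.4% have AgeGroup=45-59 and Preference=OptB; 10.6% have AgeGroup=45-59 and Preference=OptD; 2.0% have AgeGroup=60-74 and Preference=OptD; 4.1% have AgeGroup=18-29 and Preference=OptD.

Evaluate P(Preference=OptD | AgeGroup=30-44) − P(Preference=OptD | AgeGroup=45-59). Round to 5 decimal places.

P(AgeGroup=30-44) = 0.079 + 0.156 + 0.015 = 0.250; P(Preference=OptD | AgeGroup=30-44) = 0.015/0.250 = 0.060000.
P(AgeGroup=45-59) = 0.064 + 0.128 + 0.106 = 0.298; P(Preference=OptD | AgeGroup=45-59) = 0.106/0.298 = 0.355705.
Difference = -0.29570.

-0.29570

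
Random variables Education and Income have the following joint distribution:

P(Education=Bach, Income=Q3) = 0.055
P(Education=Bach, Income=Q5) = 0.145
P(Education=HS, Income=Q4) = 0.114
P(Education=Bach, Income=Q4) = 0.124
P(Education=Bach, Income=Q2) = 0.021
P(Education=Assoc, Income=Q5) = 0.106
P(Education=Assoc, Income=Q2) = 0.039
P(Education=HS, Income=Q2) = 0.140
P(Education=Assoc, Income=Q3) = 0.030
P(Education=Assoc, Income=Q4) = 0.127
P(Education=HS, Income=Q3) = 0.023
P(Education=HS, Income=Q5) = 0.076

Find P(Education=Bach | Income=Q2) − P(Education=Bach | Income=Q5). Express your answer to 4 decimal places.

P(Income=Q2) = 0.140 + 0.039 + 0.021 = 0.200; P(Education=Bach | Income=Q2) = 0.021/0.200 = 0.10500.
P(Income=Q5) = 0.076 + 0.106 + 0.145 = 0.327; P(Education=Bach | Income=Q5) = 0.145/0.327 = 0.44343.
Difference = -0.3384.

-0.3384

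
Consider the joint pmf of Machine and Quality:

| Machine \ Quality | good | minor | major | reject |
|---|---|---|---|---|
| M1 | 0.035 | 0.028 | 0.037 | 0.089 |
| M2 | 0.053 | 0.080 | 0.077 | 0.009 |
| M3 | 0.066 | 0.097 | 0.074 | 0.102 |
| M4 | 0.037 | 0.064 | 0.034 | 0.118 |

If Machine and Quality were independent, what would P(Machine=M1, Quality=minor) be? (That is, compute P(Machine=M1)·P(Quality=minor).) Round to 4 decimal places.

P(Machine=M1) = 0.035 + 0.028 + 0.037 + 0.089 = 0.189.
P(Quality=minor) = 0.028 + 0.080 + 0.097 + 0.064 = 0.269.
Product: 0.189 × 0.269 = 0.0508.

0.0508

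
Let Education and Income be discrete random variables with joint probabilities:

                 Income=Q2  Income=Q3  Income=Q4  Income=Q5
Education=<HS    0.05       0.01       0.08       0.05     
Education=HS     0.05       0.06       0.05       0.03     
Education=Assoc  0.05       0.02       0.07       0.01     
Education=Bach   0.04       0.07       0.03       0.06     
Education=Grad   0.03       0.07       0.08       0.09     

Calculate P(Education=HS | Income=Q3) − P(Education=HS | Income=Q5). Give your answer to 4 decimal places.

P(Income=Q3) = 0.01 + 0.06 + 0.02 + 0.07 + 0.07 = 0.23; P(Education=HS | Income=Q3) = 0.06/0.23 = 0.26087.
P(Income=Q5) = 0.05 + 0.03 + 0.01 + 0.06 + 0.09 = 0.24; P(Education=HS | Income=Q5) = 0.03/0.24 = 0.12500.
Difference = 0.1359.

0.1359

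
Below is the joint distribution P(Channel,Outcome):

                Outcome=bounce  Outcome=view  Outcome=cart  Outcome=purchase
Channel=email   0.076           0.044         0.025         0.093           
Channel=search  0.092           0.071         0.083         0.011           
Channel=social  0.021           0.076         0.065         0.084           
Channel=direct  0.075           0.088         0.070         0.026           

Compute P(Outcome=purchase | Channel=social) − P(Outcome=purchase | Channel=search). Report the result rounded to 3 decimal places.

P(Channel=social) = 0.021 + 0.076 + 0.065 + 0.084 = 0.246; P(Outcome=purchase | Channel=social) = 0.084/0.246 = 0.3415.
P(Channel=search) = 0.092 + 0.071 + 0.083 + 0.011 = 0.257; P(Outcome=purchase | Channel=search) = 0.011/0.257 = 0.0428.
Difference = 0.299.

0.299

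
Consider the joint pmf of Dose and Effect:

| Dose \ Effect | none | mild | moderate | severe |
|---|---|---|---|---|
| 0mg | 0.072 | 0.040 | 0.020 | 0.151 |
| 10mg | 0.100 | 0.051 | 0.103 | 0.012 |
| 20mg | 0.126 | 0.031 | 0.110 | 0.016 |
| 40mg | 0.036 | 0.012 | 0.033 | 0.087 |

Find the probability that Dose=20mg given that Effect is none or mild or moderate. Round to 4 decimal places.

P(Effect=none) = 0.072 + 0.100 + 0.126 + 0.036 = 0.334.
P(Effect=mild) = 0.040 + 0.051 + 0.031 + 0.012 = 0.134.
P(Effect=moderate) = 0.020 + 0.103 + 0.110 + 0.033 = 0.266.
P(Effect ∈ {none, mild, moderate}) = 0.334 + 0.134 + 0.266 = 0.734; P(Dose=20mg, Effect ∈ {none, mild, moderate}) = 0.126 + 0.031 + 0.110 = 0.267.
P(Dose=20mg | Effect ∈ {none, mild, moderate}) = 0.267/0.734 = 0.3638.

0.3638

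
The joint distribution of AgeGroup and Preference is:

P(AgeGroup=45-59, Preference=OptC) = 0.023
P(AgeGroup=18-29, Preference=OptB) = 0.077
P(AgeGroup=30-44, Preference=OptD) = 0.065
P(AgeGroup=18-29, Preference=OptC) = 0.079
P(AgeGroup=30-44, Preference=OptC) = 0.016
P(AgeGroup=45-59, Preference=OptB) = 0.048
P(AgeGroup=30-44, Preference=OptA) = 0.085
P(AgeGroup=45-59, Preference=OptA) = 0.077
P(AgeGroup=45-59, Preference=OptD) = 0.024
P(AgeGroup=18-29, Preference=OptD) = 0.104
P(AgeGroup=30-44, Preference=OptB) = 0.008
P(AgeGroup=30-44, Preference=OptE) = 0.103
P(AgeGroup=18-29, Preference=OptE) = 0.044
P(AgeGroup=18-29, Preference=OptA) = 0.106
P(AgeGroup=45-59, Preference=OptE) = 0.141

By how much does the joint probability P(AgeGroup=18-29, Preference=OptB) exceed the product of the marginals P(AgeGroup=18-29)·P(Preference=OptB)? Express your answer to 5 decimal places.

0.02247

P(AgeGroup=18-29) = 0.106 + 0.077 + 0.079 + 0.104 + 0.044 = 0.410.
P(Preference=OptB) = 0.077 + 0.008 + 0.048 = 0.133.
P(AgeGroup=18-29, Preference=OptB) − P(AgeGroup=18-29)P(Preference=OptB) = 0.077 − 0.410×0.133 = 0.02247.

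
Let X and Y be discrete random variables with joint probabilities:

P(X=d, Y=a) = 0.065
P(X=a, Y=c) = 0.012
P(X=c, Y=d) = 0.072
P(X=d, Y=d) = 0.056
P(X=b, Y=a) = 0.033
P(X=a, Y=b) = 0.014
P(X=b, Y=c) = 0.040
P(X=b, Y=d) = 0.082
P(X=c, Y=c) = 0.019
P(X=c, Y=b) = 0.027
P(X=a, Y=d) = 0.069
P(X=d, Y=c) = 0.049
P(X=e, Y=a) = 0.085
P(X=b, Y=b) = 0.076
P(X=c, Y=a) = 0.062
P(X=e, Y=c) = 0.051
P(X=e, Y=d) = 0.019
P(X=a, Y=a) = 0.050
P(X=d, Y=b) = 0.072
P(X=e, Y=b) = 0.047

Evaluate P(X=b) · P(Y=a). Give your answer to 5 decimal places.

0.06815

P(X=b) = 0.033 + 0.076 + 0.040 + 0.082 = 0.231.
P(Y=a) = 0.050 + 0.033 + 0.062 + 0.065 + 0.085 = 0.295.
Product: 0.231 × 0.295 = 0.06815.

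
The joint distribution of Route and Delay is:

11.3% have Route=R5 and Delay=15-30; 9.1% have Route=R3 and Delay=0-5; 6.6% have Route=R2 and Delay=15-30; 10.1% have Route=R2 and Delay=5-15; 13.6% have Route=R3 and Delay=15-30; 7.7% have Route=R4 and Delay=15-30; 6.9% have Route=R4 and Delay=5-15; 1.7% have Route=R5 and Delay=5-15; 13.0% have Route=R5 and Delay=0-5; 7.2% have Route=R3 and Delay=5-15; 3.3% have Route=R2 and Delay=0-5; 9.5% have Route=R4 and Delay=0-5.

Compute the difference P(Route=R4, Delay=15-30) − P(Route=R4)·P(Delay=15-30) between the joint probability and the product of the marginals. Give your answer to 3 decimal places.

P(Route=R4) = 0.095 + 0.069 + 0.077 = 0.241.
P(Delay=15-30) = 0.066 + 0.136 + 0.077 + 0.113 = 0.392.
P(Route=R4, Delay=15-30) − P(Route=R4)P(Delay=15-30) = 0.077 − 0.241×0.392 = -0.017.

-0.017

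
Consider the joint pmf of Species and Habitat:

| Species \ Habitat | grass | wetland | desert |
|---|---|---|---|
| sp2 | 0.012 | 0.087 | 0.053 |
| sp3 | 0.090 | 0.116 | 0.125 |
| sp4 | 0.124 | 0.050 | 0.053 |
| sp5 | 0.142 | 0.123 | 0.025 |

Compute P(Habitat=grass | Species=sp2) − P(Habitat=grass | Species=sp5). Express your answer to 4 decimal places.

-0.4107

P(Species=sp2) = 0.012 + 0.087 + 0.053 = 0.152; P(Habitat=grass | Species=sp2) = 0.012/0.152 = 0.07895.
P(Species=sp5) = 0.142 + 0.123 + 0.025 = 0.290; P(Habitat=grass | Species=sp5) = 0.142/0.290 = 0.48966.
Difference = -0.4107.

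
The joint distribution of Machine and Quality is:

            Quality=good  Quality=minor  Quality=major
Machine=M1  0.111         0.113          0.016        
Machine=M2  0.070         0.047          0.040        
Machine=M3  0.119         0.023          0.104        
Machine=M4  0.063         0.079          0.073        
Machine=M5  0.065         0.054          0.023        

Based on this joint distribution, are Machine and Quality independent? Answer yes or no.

no

P(Machine=M3) = 0.246 and P(Quality=minor) = 0.316, so their product is 0.07774, but P(Machine=M3, Quality=minor) = 0.023. Since these differ, Machine and Quality are not independent.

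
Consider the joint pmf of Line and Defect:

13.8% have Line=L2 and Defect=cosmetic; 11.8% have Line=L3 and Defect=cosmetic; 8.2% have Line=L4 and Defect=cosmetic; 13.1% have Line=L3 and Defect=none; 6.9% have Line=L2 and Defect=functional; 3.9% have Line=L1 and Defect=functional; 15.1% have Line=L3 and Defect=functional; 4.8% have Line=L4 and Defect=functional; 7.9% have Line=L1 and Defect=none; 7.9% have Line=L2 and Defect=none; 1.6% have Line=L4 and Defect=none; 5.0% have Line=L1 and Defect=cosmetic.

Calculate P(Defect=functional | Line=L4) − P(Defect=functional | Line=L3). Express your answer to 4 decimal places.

-0.0487

P(Line=L4) = 0.016 + 0.082 + 0.048 = 0.146; P(Defect=functional | Line=L4) = 0.048/0.146 = 0.32877.
P(Line=L3) = 0.131 + 0.118 + 0.151 = 0.400; P(Defect=functional | Line=L3) = 0.151/0.400 = 0.37750.
Difference = -0.0487.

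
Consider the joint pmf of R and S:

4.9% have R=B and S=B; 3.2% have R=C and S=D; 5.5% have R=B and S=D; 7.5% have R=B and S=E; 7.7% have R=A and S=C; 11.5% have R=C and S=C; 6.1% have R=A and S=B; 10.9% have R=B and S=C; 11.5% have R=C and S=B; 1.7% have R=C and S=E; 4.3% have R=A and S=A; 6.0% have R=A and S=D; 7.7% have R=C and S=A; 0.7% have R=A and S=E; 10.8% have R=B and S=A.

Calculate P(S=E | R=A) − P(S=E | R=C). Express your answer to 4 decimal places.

P(R=A) = 0.043 + 0.061 + 0.077 + 0.060 + 0.007 = 0.248; P(S=E | R=A) = 0.007/0.248 = 0.02823.
P(R=C) = 0.077 + 0.115 + 0.115 + 0.032 + 0.017 = 0.356; P(S=E | R=C) = 0.017/0.356 = 0.04775.
Difference = -0.0195.

-0.0195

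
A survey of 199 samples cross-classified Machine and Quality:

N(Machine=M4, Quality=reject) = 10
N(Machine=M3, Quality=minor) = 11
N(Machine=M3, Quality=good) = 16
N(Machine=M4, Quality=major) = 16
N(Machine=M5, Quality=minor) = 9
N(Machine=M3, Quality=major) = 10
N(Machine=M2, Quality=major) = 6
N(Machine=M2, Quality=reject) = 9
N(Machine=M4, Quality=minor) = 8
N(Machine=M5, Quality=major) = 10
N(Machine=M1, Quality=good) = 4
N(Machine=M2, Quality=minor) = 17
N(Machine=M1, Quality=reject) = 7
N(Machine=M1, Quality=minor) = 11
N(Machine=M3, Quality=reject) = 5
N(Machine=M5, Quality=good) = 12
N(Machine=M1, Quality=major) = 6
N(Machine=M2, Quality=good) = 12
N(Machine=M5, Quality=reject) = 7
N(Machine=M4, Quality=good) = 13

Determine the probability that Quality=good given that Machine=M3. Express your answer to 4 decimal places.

Total with Machine=M3: 16 + 11 + 10 + 5 = 42.
P(Quality=good | Machine=M3) = 16/42 = 0.3810.

0.3810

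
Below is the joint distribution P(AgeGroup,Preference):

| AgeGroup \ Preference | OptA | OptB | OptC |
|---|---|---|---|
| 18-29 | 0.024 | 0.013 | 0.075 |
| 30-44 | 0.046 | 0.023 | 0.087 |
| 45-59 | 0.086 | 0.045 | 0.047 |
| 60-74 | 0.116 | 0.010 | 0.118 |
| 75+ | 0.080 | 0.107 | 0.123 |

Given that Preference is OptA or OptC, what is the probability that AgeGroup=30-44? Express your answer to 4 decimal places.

P(Preference=OptA) = 0.024 + 0.046 + 0.086 + 0.116 + 0.080 = 0.352.
P(Preference=OptC) = 0.075 + 0.087 + 0.047 + 0.118 + 0.123 = 0.450.
P(Preference ∈ {OptA, OptC}) = 0.352 + 0.450 = 0.802; P(AgeGroup=30-44, Preference ∈ {OptA, OptC}) = 0.046 + 0.087 = 0.133.
P(AgeGroup=30-44 | Preference ∈ {OptA, OptC}) = 0.133/0.802 = 0.1658.

0.1658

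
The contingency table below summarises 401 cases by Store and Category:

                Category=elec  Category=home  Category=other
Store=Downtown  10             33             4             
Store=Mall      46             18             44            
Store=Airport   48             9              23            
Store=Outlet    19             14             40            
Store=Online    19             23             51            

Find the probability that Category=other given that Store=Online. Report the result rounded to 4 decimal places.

0.5484

Total with Store=Online: 19 + 23 + 51 = 93.
P(Category=other | Store=Online) = 51/93 = 0.5484.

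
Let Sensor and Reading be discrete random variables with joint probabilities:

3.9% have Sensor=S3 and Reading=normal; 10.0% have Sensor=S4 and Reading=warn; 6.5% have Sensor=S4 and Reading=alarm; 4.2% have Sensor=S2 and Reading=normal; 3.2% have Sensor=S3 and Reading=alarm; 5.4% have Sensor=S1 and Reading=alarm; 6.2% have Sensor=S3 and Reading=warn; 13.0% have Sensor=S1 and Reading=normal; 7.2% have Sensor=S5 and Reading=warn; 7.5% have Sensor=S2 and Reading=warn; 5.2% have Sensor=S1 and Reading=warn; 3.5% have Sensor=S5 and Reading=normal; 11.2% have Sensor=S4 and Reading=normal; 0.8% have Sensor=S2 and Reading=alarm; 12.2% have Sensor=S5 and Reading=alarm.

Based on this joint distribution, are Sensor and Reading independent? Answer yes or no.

P(Sensor=S5) = 0.229 and P(Reading=alarm) = 0.281, so their product is 0.06435, but P(Sensor=S5, Reading=alarm) = 0.122. Since these differ, Sensor and Reading are not independent.

no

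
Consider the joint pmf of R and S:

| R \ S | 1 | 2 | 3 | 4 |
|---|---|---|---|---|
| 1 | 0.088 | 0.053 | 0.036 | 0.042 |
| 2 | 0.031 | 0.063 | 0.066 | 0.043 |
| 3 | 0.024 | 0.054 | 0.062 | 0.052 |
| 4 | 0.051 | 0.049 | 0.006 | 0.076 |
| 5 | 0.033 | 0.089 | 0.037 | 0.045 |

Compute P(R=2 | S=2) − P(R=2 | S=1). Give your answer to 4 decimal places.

P(S=2) = 0.053 + 0.063 + 0.054 + 0.049 + 0.089 = 0.308; P(R=2 | S=2) = 0.063/0.308 = 0.20455.
P(S=1) = 0.088 + 0.031 + 0.024 + 0.051 + 0.033 = 0.227; P(R=2 | S=1) = 0.031/0.227 = 0.13656.
Difference = 0.0680.

0.0680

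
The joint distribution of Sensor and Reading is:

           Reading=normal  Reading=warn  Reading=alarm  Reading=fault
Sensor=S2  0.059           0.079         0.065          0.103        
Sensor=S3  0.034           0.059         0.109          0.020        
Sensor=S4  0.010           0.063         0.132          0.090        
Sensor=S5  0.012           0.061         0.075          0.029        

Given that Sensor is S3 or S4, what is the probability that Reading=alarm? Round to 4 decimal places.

0.4662

P(Sensor=S3) = 0.034 + 0.059 + 0.109 + 0.020 = 0.222.
P(Sensor=S4) = 0.010 + 0.063 + 0.132 + 0.090 = 0.295.
P(Sensor ∈ {S3, S4}) = 0.222 + 0.295 = 0.517; P(Reading=alarm, Sensor ∈ {S3, S4}) = 0.109 + 0.132 = 0.241.
P(Reading=alarm | Sensor ∈ {S3, S4}) = 0.241/0.517 = 0.4662.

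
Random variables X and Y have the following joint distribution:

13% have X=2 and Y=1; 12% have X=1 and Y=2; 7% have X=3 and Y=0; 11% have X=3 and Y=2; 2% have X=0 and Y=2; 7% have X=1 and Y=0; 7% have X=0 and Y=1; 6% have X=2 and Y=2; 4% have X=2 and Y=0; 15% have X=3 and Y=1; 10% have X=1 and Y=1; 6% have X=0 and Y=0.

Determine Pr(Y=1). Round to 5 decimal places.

0.45000

P(Y=1) = 0.07 + 0.10 + 0.13 + 0.15 = 0.45.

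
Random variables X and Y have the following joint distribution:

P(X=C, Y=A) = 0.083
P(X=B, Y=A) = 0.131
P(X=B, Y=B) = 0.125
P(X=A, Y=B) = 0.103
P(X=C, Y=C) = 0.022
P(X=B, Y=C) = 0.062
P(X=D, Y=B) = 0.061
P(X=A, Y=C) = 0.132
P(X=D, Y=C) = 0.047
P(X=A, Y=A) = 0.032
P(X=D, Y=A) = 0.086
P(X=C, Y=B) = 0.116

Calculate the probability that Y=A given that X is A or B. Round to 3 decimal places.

P(X=A) = 0.032 + 0.103 + 0.132 = 0.267.
P(X=B) = 0.131 + 0.125 + 0.062 = 0.318.
P(X ∈ {A, B}) = 0.267 + 0.318 = 0.585; P(Y=A, X ∈ {A, B}) = 0.032 + 0.131 = 0.163.
P(Y=A | X ∈ {A, B}) = 0.163/0.585 = 0.279.

0.279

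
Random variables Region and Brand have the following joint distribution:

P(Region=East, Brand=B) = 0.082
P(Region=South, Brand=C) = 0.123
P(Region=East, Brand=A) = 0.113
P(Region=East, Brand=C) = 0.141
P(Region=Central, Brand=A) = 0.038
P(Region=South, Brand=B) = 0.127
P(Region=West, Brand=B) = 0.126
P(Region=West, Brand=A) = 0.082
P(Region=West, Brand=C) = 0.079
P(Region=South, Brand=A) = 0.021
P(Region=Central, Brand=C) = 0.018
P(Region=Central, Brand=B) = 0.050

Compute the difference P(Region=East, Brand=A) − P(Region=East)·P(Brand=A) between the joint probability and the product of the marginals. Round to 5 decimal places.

P(Region=East) = 0.113 + 0.082 + 0.141 = 0.336.
P(Brand=A) = 0.021 + 0.113 + 0.082 + 0.038 = 0.254.
P(Region=East, Brand=A) − P(Region=East)P(Brand=A) = 0.113 − 0.336×0.254 = 0.02766.

0.02766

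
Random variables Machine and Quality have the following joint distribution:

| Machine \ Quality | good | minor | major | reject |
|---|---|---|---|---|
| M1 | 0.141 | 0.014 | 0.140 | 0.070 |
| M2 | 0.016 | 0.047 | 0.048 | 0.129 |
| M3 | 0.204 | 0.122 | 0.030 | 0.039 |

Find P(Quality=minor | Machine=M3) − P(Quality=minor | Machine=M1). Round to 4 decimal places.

0.2705

P(Machine=M3) = 0.204 + 0.122 + 0.030 + 0.039 = 0.395; P(Quality=minor | Machine=M3) = 0.122/0.395 = 0.30886.
P(Machine=M1) = 0.141 + 0.014 + 0.140 + 0.070 = 0.365; P(Quality=minor | Machine=M1) = 0.014/0.365 = 0.03836.
Difference = 0.2705.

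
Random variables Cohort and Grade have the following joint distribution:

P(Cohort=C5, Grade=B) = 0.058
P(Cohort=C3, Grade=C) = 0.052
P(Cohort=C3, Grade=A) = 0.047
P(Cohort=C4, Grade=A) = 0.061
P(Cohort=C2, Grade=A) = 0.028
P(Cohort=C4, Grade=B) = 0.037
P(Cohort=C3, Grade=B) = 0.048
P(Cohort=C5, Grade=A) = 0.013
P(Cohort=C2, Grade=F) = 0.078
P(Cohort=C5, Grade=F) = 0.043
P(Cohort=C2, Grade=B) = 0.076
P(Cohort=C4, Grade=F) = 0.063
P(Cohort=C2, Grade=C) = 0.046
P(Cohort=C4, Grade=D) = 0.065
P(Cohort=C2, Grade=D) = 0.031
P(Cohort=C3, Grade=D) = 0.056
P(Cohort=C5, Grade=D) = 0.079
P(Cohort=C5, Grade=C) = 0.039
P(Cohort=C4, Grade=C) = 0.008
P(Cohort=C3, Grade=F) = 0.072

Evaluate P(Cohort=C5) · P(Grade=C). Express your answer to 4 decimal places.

0.0336

P(Cohort=C5) = 0.013 + 0.058 + 0.039 + 0.079 + 0.043 = 0.232.
P(Grade=C) = 0.046 + 0.052 + 0.008 + 0.039 = 0.145.
Product: 0.232 × 0.145 = 0.0336.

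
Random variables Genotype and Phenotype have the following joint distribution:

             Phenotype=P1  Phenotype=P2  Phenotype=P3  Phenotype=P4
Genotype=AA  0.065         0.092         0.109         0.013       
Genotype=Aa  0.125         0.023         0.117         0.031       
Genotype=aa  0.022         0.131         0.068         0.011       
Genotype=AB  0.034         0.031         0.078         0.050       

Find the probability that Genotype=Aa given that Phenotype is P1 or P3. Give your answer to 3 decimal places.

0.392

P(Phenotype=P1) = 0.065 + 0.125 + 0.022 + 0.034 = 0.246.
P(Phenotype=P3) = 0.109 + 0.117 + 0.068 + 0.078 = 0.372.
P(Phenotype ∈ {P1, P3}) = 0.246 + 0.372 = 0.618; P(Genotype=Aa, Phenotype ∈ {P1, P3}) = 0.125 + 0.117 = 0.242.
P(Genotype=Aa | Phenotype ∈ {P1, P3}) = 0.242/0.618 = 0.392.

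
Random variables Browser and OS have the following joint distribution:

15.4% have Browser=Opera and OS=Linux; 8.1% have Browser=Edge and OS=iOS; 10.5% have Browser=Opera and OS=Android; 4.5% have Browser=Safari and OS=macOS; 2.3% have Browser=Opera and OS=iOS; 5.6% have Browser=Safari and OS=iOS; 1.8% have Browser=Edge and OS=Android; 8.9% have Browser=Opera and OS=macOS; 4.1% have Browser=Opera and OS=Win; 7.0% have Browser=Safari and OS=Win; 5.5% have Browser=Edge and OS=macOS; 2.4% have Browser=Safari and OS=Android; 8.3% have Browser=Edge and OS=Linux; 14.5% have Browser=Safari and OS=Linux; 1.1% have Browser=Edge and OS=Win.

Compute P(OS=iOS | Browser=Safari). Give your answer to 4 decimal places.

P(Browser=Safari) = 0.070 + 0.045 + 0.145 + 0.056 + 0.024 = 0.340.
P(OS=iOS | Browser=Safari) = 0.056/0.340 = 0.1647.

0.1647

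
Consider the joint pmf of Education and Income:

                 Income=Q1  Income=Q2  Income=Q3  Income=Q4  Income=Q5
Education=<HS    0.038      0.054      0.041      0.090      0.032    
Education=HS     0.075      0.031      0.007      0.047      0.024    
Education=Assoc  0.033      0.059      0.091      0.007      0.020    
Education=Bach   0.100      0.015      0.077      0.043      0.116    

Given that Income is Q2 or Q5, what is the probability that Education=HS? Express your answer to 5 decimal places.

0.15670

P(Income=Q2) = 0.054 + 0.031 + 0.059 + 0.015 = 0.159.
P(Income=Q5) = 0.032 + 0.024 + 0.020 + 0.116 = 0.192.
P(Income ∈ {Q2, Q5}) = 0.159 + 0.192 = 0.351; P(Education=HS, Income ∈ {Q2, Q5}) = 0.031 + 0.024 = 0.055.
P(Education=HS | Income ∈ {Q2, Q5}) = 0.055/0.351 = 0.15670.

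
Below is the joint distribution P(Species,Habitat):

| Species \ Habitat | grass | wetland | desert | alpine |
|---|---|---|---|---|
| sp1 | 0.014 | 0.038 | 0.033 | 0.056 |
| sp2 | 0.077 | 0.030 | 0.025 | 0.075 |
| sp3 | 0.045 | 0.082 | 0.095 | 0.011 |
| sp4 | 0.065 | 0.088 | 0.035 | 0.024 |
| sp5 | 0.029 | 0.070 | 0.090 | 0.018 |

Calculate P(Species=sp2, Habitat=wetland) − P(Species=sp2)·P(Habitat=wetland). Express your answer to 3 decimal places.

-0.034

P(Species=sp2) = 0.077 + 0.030 + 0.025 + 0.075 = 0.207.
P(Habitat=wetland) = 0.038 + 0.030 + 0.082 + 0.088 + 0.070 = 0.308.
P(Species=sp2, Habitat=wetland) − P(Species=sp2)P(Habitat=wetland) = 0.030 − 0.207×0.308 = -0.034.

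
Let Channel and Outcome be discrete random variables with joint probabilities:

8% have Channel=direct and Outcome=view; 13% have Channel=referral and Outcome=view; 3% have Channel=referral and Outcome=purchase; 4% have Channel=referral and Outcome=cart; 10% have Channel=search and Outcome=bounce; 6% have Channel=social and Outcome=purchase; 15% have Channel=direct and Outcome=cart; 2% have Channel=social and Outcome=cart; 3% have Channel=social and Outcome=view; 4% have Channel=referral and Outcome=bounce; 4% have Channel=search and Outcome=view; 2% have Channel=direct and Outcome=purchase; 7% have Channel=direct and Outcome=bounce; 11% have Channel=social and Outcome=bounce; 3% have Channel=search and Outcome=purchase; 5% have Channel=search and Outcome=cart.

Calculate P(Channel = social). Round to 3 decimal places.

P(Channel=social) = 0.11 + 0.03 + 0.02 + 0.06 = 0.22.

0.220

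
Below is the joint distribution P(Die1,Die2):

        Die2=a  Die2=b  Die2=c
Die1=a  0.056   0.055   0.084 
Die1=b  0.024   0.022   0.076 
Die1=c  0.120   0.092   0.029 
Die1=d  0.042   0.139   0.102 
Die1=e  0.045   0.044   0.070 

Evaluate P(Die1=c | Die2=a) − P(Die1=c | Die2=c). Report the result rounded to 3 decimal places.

P(Die2=a) = 0.056 + 0.024 + 0.120 + 0.042 + 0.045 = 0.287; P(Die1=c | Die2=a) = 0.120/0.287 = 0.4181.
P(Die2=c) = 0.084 + 0.076 + 0.029 + 0.102 + 0.070 = 0.361; P(Die1=c | Die2=c) = 0.029/0.361 = 0.0803.
Difference = 0.338.

0.338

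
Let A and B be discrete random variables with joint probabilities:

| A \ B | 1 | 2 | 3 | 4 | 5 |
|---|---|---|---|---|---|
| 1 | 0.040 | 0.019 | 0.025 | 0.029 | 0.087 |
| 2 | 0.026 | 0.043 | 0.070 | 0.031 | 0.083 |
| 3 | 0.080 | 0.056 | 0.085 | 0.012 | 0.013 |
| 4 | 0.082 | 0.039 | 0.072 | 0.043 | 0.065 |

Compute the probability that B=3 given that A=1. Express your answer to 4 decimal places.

P(A=1) = 0.040 + 0.019 + 0.025 + 0.029 + 0.087 = 0.200.
P(B=3 | A=1) = 0.025/0.200 = 0.1250.

0.1250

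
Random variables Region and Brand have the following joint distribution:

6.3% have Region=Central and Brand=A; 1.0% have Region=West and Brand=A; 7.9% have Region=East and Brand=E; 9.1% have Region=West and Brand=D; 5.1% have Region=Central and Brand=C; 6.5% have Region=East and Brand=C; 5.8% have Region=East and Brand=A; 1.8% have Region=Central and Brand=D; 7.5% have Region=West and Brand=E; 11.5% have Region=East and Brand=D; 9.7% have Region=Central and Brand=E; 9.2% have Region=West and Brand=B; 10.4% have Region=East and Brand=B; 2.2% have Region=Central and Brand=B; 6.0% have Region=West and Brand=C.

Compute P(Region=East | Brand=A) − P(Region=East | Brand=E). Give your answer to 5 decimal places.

0.12801

P(Brand=A) = 0.058 + 0.010 + 0.063 = 0.131; P(Region=East | Brand=A) = 0.058/0.131 = 0.442748.
P(Brand=E) = 0.079 + 0.075 + 0.097 = 0.251; P(Region=East | Brand=E) = 0.079/0.251 = 0.314741.
Difference = 0.12801.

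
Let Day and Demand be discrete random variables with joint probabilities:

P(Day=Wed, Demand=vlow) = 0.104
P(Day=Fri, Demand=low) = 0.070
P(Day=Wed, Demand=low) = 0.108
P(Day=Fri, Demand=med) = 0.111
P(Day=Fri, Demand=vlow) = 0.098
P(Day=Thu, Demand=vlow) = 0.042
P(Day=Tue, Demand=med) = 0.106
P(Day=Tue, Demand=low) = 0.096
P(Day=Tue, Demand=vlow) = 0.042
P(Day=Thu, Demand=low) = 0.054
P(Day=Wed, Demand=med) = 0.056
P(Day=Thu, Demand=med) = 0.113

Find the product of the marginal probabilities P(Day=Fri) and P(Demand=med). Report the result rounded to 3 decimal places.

P(Day=Fri) = 0.098 + 0.070 + 0.111 = 0.279.
P(Demand=med) = 0.106 + 0.056 + 0.113 + 0.111 = 0.386.
Product: 0.279 × 0.386 = 0.108.

0.108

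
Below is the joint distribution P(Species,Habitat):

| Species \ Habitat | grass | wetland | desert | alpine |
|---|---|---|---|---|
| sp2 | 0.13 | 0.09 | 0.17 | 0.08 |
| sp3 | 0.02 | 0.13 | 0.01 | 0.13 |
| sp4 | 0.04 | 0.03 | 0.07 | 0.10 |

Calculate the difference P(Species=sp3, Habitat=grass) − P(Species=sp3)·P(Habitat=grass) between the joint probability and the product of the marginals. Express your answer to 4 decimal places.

P(Species=sp3) = 0.02 + 0.13 + 0.01 + 0.13 = 0.29.
P(Habitat=grass) = 0.13 + 0.02 + 0.04 = 0.19.
P(Species=sp3, Habitat=grass) − P(Species=sp3)P(Habitat=grass) = 0.02 − 0.29×0.19 = -0.0351.

-0.0351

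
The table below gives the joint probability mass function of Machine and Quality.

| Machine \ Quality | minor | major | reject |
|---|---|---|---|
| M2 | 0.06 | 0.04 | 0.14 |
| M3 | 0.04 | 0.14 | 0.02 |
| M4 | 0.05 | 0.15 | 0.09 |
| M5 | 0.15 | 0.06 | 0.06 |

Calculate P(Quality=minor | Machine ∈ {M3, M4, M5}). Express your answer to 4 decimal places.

0.3158

P(Machine=M3) = 0.04 + 0.14 + 0.02 = 0.20.
P(Machine=M4) = 0.05 + 0.15 + 0.09 = 0.29.
P(Machine=M5) = 0.15 + 0.06 + 0.06 = 0.27.
P(Machine ∈ {M3, M4, M5}) = 0.20 + 0.29 + 0.27 = 0.76; P(Quality=minor, Machine ∈ {M3, M4, M5}) = 0.04 + 0.05 + 0.15 = 0.24.
P(Quality=minor | Machine ∈ {M3, M4, M5}) = 0.24/0.76 = 0.3158.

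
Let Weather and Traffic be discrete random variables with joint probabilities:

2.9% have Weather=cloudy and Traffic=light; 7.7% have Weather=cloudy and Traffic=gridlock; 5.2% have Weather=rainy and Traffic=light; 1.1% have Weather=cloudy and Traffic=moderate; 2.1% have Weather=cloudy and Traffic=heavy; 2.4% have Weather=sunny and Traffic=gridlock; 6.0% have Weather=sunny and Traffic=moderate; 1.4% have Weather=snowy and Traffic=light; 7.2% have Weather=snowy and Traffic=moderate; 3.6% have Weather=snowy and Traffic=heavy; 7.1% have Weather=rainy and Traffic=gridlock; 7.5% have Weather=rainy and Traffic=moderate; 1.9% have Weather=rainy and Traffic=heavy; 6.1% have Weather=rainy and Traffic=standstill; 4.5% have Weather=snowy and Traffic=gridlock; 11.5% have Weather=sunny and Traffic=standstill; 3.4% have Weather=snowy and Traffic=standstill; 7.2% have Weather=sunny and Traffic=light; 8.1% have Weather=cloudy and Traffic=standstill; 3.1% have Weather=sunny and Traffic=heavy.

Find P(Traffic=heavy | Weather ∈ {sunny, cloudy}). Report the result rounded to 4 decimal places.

0.0998

P(Weather=sunny) = 0.072 + 0.060 + 0.031 + 0.024 + 0.115 = 0.302.
P(Weather=cloudy) = 0.029 + 0.011 + 0.021 + 0.077 + 0.081 = 0.219.
P(Weather ∈ {sunny, cloudy}) = 0.302 + 0.219 = 0.521; P(Traffic=heavy, Weather ∈ {sunny, cloudy}) = 0.031 + 0.021 = 0.052.
P(Traffic=heavy | Weather ∈ {sunny, cloudy}) = 0.052/0.521 = 0.0998.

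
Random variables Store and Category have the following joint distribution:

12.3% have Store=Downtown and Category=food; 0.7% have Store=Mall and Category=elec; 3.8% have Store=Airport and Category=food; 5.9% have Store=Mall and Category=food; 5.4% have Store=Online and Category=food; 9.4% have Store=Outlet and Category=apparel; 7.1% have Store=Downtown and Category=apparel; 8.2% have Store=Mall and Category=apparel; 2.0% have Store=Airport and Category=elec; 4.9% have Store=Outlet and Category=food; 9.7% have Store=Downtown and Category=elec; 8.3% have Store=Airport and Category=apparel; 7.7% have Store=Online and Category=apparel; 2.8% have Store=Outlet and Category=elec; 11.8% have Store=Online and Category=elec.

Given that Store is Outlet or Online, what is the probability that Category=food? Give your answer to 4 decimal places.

P(Store=Outlet) = 0.049 + 0.094 + 0.028 = 0.171.
P(Store=Online) = 0.054 + 0.077 + 0.118 = 0.249.
P(Store ∈ {Outlet, Online}) = 0.171 + 0.249 = 0.420; P(Category=food, Store ∈ {Outlet, Online}) = 0.049 + 0.054 = 0.103.
P(Category=food | Store ∈ {Outlet, Online}) = 0.103/0.420 = 0.2452.

0.2452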